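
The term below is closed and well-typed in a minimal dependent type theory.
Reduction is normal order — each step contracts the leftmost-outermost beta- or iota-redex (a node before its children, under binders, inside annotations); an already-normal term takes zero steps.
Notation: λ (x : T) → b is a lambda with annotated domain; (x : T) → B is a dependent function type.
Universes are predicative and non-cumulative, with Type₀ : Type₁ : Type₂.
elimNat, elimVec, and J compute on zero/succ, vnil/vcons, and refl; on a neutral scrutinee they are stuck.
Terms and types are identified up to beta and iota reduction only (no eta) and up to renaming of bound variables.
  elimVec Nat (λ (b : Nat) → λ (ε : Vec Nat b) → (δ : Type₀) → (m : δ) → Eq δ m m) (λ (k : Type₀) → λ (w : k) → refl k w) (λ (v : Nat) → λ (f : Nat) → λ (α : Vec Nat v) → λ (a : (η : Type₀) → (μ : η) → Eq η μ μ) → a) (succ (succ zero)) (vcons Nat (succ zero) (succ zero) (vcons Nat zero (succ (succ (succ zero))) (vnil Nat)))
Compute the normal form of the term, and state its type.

resulting normal form:
  λ (b : Type₀) → λ (ε : b) → refl b ε
the term's type:
  (b : Type₀) → (ε : b) → Eq b ε ε


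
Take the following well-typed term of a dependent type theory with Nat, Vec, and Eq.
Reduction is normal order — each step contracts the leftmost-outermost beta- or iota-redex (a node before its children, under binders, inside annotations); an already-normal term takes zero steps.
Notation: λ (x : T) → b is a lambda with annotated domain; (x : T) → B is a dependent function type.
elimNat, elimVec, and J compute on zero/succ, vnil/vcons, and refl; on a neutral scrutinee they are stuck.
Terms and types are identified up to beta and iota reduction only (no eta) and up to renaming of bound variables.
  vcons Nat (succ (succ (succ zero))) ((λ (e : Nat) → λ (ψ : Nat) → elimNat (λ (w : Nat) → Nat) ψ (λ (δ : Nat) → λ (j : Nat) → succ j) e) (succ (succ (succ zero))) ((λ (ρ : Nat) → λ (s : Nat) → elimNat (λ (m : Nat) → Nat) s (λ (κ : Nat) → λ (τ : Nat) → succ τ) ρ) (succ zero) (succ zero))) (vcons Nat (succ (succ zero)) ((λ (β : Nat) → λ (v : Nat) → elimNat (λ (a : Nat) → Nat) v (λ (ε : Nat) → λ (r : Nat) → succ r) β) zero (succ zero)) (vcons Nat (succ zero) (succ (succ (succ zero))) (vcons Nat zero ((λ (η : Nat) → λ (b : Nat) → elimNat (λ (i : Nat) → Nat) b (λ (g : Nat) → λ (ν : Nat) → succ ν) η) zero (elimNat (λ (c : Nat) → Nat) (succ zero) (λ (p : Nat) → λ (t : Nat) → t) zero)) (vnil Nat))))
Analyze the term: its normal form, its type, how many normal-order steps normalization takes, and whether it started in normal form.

reduced normal form:
  vcons Nat (succ (succ (succ zero))) (succ (succ (succ (succ (succ zero))))) (vcons Nat (succ (succ zero)) (succ zero) (vcons Nat (succ zero) (succ (succ (succ zero))) (vcons Nat zero (succ zero) (vnil Nat))))
inferred type:
  Vec Nat (succ (succ (succ (succ zero))))
normal-order step count: 25
term was already normal: no
first redex: a beta-redex


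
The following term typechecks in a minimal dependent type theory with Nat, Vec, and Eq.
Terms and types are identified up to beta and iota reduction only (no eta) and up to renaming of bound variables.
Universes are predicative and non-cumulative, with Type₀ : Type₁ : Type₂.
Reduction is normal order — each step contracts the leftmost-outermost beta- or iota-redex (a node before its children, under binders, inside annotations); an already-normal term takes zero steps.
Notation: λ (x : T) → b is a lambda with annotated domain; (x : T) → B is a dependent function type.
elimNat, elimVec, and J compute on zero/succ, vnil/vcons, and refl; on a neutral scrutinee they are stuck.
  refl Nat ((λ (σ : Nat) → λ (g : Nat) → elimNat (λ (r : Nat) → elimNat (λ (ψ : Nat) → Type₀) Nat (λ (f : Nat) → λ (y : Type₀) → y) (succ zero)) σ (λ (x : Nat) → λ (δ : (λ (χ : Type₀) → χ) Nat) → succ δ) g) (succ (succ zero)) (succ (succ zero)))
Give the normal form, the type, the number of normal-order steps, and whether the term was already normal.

normal form:
  refl Nat (succ (succ (succ (succ zero))))
the term's type:
  Eq Nat (succ (succ (succ (succ zero)))) (succ (succ (succ (succ zero))))
normal-order step count: 9
term was already normal: no
first redex: a beta-redex


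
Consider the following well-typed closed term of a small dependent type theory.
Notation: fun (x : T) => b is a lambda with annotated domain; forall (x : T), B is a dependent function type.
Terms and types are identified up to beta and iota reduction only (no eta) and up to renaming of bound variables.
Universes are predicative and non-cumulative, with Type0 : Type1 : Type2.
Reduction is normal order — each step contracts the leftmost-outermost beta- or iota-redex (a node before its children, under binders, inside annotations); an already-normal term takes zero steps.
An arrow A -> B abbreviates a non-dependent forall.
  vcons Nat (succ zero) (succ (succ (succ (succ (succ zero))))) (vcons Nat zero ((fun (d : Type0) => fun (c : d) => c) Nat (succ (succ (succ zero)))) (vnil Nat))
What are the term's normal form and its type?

resulting normal form:
  vcons Nat (succ zero) (succ (succ (succ (succ (succ zero))))) (vcons Nat zero (succ (succ (succ zero))) (vnil Nat))
the term's type:
  Vec Nat (succ (succ zero))
observation: contracting a beta-redex first, the term normalizes in 2 steps.


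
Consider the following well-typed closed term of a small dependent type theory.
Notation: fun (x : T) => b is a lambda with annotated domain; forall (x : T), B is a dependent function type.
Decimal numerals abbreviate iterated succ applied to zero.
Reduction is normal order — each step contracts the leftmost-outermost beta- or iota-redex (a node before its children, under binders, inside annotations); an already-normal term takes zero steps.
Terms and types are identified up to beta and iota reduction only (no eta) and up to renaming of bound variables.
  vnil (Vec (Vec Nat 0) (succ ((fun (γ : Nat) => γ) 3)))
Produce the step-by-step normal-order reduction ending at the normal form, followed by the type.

reduction (normal order):
  vnil (Vec (Vec Nat 0) (succ ((fun (γ : Nat) => γ) 3)))
  ~> vnil (Vec (Vec Nat 0) 4)
type:
  Vec (Vec (Vec Nat 0) 4) 0


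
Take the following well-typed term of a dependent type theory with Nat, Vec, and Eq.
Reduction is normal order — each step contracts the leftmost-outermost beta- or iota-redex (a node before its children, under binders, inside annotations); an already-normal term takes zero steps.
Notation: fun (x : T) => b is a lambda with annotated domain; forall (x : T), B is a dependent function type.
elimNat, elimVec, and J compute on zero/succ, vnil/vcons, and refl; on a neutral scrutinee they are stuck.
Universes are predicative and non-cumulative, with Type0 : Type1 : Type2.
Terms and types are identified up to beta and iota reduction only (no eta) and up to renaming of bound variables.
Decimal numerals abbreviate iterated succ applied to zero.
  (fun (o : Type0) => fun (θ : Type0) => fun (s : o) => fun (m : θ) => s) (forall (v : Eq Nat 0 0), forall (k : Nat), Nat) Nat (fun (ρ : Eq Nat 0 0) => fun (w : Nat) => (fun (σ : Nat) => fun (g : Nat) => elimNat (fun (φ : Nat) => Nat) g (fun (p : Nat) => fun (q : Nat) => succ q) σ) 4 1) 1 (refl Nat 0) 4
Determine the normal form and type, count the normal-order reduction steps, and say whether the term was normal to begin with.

normal form:
  5
the term's type:
  Nat
steps to reach normal form (normal order): 21
started in normal form: no
first redex: a beta-redex


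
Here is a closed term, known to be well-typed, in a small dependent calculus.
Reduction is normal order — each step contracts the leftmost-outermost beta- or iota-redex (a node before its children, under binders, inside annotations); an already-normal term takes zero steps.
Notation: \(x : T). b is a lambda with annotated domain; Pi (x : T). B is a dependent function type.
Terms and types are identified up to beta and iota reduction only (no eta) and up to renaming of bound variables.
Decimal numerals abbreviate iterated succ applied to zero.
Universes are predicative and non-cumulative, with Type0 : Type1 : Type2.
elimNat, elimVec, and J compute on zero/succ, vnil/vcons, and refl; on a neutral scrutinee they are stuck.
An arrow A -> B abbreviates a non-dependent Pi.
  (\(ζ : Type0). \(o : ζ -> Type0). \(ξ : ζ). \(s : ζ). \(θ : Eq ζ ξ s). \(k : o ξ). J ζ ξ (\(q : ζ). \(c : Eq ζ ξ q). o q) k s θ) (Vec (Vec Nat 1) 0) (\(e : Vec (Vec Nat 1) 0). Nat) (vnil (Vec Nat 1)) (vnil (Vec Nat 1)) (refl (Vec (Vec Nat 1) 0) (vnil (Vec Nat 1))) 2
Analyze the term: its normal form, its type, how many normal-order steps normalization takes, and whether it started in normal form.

resulting normal form:
  2
inferred type:
  Nat
normal-order step count: 7
started in normal form: no
first contracted redex: a beta-redex


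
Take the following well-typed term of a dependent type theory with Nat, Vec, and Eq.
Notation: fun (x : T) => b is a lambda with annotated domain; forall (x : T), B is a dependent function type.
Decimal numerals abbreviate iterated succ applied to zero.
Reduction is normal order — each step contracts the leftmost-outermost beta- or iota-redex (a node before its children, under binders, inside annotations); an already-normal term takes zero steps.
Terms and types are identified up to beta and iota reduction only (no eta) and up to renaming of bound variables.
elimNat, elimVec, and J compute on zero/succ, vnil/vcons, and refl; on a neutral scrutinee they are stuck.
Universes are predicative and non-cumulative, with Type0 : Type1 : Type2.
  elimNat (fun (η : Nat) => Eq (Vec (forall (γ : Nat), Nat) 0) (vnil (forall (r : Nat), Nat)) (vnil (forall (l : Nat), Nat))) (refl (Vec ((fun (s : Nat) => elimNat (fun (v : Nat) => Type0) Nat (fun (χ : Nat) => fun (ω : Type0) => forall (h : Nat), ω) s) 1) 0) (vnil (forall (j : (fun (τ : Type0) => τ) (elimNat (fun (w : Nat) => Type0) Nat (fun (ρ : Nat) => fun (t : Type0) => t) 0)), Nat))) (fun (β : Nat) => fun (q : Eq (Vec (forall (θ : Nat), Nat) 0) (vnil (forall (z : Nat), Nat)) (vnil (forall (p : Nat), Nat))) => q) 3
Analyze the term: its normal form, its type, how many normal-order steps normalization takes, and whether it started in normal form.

resulting normal form:
  refl (Vec (forall (η : Nat), Nat) 0) (vnil (forall (γ : Nat), Nat))
the term's type:
  Eq (Vec (forall (η : Nat), Nat) 0) (vnil (forall (γ : Nat), Nat)) (vnil (forall (r : Nat), Nat))
steps to reach normal form (normal order): 17
term was already normal: no
first redex: an elimNat iota-redex


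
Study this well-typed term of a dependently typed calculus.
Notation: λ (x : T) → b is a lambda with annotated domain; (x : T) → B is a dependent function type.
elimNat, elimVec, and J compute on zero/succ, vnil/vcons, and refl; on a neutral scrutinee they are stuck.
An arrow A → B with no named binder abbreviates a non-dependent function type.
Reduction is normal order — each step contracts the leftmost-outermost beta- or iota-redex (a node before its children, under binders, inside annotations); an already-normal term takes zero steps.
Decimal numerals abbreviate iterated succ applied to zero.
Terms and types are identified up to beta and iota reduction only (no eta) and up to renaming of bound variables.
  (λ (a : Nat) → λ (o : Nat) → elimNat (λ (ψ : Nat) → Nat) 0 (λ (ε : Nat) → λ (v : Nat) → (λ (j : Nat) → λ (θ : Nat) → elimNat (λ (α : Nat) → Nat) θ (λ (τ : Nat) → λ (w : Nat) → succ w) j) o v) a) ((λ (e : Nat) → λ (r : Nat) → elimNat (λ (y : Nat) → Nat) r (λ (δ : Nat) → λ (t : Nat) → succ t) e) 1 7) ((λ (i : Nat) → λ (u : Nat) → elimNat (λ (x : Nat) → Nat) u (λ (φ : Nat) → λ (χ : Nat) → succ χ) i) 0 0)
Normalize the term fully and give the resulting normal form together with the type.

normal form:
  0
inferred type:
  Nat


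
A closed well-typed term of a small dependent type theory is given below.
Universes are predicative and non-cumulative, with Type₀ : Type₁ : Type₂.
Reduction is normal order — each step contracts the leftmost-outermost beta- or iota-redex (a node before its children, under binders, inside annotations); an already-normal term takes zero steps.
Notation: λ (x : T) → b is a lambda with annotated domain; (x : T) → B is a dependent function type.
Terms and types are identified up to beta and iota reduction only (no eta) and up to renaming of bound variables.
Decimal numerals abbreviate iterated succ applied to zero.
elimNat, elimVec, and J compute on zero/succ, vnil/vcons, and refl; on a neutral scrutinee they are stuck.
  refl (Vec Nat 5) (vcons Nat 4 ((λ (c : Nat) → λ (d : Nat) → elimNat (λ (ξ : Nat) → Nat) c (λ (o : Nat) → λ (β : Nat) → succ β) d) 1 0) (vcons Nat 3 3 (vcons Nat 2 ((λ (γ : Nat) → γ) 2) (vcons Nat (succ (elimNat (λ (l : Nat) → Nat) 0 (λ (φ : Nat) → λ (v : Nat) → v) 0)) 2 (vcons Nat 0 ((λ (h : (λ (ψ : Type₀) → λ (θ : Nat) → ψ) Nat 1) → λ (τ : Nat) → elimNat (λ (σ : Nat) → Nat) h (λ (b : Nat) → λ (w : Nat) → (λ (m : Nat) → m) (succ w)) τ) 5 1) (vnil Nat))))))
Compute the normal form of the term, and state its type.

resulting normal form:
  refl (Vec Nat 5) (vcons Nat 4 1 (vcons Nat 3 3 (vcons Nat 2 2 (vcons Nat 1 2 (vcons Nat 0 6 (vnil Nat))))))
type:
  Eq (Vec Nat 5) (vcons Nat 4 1 (vcons Nat 3 3 (vcons Nat 2 2 (vcons Nat 1 2 (vcons Nat 0 6 (vnil Nat)))))) (vcons Nat 4 1 (vcons Nat 3 3 (vcons Nat 2 2 (vcons Nat 1 2 (vcons Nat 0 6 (vnil Nat))))))
observation: contracting a beta-redex first, the term normalizes in 12 steps.


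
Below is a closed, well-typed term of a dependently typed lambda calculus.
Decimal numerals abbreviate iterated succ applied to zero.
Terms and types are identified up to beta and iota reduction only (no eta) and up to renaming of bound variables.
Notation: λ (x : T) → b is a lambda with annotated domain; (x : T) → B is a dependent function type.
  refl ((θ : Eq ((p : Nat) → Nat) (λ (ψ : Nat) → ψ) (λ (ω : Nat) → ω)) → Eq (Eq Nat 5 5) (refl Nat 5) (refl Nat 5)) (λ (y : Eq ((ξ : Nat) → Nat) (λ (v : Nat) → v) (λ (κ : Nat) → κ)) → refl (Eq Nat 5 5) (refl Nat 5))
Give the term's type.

inferred type:
  Eq ((θ : Eq ((p : Nat) → Nat) (λ (ψ : Nat) → ψ) (λ (ω : Nat) → ω)) → Eq (Eq Nat 5 5) (refl Nat 5) (refl Nat 5)) (λ (y : Eq ((ξ : Nat) → Nat) (λ (v : Nat) → v) (λ (κ : Nat) → κ)) → refl (Eq Nat 5 5) (refl Nat 5)) (λ (f : Eq ((n : Nat) → Nat) (λ (a : Nat) → a) (λ (r : Nat) → r)) → refl (Eq Nat 5 5) (refl Nat 5))


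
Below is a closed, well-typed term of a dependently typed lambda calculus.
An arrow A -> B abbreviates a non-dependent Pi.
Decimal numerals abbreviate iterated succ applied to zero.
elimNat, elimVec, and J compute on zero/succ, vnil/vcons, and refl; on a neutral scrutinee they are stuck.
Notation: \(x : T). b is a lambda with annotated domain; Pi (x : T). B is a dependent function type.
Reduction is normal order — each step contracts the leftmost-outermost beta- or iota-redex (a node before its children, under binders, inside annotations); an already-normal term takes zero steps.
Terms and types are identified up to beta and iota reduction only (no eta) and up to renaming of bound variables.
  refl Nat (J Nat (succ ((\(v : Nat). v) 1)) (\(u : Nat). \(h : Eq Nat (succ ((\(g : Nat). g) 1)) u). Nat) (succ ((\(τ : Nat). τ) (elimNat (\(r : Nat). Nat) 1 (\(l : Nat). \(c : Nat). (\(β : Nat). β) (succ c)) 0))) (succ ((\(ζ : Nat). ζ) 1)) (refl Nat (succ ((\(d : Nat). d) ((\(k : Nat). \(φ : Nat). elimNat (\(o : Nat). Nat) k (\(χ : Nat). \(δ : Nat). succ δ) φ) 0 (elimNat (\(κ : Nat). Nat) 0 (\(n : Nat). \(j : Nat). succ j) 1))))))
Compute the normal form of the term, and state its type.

normal form:
  refl Nat 2
inferred type:
  Eq Nat 2 2


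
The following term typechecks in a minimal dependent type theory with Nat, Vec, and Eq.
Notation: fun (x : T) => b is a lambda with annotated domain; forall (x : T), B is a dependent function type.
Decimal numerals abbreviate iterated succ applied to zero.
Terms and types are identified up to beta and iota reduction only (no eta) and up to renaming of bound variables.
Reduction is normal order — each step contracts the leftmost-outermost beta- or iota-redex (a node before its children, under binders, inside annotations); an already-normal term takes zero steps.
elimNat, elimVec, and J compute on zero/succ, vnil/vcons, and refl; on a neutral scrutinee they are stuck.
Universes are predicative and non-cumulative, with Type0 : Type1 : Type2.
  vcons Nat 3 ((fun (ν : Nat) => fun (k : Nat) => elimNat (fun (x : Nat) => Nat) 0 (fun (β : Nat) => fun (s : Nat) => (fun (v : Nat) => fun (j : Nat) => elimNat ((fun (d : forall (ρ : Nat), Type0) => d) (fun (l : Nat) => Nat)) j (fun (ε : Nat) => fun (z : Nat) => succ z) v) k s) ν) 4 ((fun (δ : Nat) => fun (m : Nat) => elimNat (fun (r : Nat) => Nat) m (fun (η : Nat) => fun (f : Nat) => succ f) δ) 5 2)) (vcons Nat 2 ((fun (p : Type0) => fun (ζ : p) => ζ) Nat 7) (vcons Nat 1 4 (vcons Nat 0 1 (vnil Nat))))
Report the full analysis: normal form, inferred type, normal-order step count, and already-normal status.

reduced normal form:
  vcons Nat 3 28 (vcons Nat 2 7 (vcons Nat 1 4 (vcons Nat 0 1 (vnil Nat))))
the term's type:
  Vec Nat 4
normal-order step count: 189
already normal: no
first contracted redex: a beta-redex


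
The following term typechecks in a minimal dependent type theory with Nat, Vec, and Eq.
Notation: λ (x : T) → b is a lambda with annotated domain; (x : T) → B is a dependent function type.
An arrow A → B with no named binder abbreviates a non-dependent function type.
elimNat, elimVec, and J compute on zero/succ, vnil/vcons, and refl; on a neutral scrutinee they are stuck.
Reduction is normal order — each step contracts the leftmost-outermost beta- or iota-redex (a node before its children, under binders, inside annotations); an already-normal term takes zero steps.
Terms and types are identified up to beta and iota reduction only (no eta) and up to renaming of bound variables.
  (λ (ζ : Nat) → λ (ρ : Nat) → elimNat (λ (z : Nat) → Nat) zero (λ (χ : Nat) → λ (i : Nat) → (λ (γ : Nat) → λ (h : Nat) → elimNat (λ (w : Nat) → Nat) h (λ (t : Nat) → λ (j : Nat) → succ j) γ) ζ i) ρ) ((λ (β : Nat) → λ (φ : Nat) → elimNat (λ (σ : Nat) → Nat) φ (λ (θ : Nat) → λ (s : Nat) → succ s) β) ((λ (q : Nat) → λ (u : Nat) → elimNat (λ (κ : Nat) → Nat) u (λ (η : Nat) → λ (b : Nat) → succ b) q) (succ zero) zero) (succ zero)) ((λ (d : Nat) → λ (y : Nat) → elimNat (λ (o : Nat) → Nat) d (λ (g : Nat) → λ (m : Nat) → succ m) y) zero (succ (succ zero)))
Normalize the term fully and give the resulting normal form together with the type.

normal form:
  succ (succ (succ (succ zero)))
type:
  Nat


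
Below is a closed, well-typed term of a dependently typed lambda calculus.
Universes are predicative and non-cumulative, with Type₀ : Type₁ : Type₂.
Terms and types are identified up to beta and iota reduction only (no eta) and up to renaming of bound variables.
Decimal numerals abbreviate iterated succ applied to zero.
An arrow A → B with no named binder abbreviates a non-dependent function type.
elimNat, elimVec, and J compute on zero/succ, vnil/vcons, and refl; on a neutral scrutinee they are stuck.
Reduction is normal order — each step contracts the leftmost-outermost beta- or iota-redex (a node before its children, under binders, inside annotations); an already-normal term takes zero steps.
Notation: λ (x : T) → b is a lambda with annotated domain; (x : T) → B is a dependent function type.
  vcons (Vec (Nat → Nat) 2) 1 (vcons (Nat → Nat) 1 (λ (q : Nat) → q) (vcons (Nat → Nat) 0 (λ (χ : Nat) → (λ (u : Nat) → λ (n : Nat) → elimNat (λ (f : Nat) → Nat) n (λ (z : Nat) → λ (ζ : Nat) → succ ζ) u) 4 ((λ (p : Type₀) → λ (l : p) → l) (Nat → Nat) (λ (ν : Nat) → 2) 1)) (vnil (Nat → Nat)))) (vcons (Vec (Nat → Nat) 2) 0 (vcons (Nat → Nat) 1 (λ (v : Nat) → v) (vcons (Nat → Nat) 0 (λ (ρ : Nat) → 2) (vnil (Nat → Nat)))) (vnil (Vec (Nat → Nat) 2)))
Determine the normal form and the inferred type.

reduced normal form:
  vcons (Vec (Nat → Nat) 2) 1 (vcons (Nat → Nat) 1 (λ (q : Nat) → q) (vcons (Nat → Nat) 0 (λ (χ : Nat) → 6) (vnil (Nat → Nat)))) (vcons (Vec (Nat → Nat) 2) 0 (vcons (Nat → Nat) 1 (λ (u : Nat) → u) (vcons (Nat → Nat) 0 (λ (n : Nat) → 2) (vnil (Nat → Nat)))) (vnil (Vec (Nat → Nat) 2)))
the term's type:
  Vec (Vec (Nat → Nat) 2) 2


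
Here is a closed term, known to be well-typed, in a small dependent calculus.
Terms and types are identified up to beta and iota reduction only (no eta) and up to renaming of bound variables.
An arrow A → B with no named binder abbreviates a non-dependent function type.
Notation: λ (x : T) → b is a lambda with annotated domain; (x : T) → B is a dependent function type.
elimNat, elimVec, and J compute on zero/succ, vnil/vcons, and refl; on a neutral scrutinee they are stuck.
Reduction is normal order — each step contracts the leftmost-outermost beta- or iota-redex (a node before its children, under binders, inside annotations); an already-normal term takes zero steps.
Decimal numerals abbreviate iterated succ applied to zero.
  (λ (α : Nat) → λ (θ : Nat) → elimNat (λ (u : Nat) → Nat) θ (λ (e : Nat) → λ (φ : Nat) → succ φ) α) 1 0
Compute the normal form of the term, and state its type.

normal form:
  1
the term's type:
  Nat


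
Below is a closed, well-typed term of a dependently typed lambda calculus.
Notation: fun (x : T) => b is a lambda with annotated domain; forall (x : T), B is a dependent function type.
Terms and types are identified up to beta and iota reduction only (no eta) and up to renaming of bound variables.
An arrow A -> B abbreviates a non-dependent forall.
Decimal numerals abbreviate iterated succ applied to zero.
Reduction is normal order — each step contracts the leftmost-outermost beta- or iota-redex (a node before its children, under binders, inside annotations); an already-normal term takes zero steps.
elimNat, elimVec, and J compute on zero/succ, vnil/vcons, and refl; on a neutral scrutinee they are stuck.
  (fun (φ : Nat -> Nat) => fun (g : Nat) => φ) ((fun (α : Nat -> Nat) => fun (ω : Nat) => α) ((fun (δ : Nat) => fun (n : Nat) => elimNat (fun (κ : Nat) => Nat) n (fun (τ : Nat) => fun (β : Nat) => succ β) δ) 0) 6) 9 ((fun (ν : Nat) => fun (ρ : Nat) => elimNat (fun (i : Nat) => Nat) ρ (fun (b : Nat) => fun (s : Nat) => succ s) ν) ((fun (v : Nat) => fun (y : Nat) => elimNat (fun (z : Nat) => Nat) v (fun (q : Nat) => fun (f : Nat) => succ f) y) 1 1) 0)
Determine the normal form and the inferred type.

resulting normal form:
  2
inferred type:
  Nat


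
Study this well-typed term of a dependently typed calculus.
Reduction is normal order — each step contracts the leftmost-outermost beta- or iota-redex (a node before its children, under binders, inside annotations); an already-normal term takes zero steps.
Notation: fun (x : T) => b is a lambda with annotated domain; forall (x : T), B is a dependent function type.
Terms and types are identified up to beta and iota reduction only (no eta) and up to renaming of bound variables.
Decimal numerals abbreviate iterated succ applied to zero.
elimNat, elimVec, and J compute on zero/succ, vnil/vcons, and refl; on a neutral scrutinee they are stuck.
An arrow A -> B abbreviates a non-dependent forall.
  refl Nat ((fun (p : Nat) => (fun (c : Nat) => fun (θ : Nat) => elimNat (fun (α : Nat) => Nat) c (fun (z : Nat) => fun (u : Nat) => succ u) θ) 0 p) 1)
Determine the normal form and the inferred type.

resulting normal form:
  refl Nat 1
inferred type:
  Eq Nat 1 1


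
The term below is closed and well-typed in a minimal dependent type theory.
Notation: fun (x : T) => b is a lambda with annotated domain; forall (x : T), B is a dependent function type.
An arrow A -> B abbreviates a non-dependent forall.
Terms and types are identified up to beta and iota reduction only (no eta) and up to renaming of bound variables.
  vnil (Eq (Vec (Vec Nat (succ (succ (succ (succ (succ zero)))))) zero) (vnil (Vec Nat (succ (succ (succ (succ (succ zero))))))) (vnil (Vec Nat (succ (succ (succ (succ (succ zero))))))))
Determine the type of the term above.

type:
  Vec (Eq (Vec (Vec Nat (succ (succ (succ (succ (succ zero)))))) zero) (vnil (Vec Nat (succ (succ (succ (succ (succ zero))))))) (vnil (Vec Nat (succ (succ (succ (succ (succ zero)))))))) zero


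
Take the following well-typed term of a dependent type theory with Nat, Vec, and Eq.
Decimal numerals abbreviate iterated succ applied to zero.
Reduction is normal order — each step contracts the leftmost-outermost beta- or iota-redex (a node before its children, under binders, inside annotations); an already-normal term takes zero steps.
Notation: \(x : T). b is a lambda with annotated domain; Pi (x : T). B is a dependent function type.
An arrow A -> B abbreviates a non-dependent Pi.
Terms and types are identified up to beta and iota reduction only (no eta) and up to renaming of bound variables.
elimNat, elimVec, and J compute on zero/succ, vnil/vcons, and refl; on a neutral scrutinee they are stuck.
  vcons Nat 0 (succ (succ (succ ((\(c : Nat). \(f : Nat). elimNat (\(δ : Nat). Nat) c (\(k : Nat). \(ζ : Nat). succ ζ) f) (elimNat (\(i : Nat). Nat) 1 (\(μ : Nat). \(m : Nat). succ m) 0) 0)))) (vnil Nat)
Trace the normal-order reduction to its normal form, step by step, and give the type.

normal-order reduction:
  vcons Nat 0 (succ (succ (succ ((\(c : Nat). \(f : Nat). elimNat (\(δ : Nat). Nat) c (\(k : Nat). \(ζ : Nat). succ ζ) f) (elimNat (\(i : Nat). Nat) 1 (\(μ : Nat). \(m : Nat). succ m) 0) 0)))) (vnil Nat)
  ~> vcons Nat 0 (succ (succ (succ ((\(c : Nat). elimNat (\(f : Nat). Nat) (elimNat (\(δ : Nat). Nat) 1 (\(k : Nat). \(ζ : Nat). succ ζ) 0) (\(i : Nat). \(μ : Nat). succ μ) c) 0)))) (vnil Nat)
  ~> vcons Nat 0 (succ (succ (succ (elimNat (\(c : Nat). Nat) (elimNat (\(f : Nat). Nat) 1 (\(δ : Nat). \(k : Nat). succ k) 0) (\(ζ : Nat). \(i : Nat). succ i) 0)))) (vnil Nat)
  ~> vcons Nat 0 (succ (succ (succ (elimNat (\(c : Nat). Nat) 1 (\(f : Nat). \(δ : Nat). succ δ) 0)))) (vnil Nat)
  ~> vcons Nat 0 4 (vnil Nat)
type:
  Vec Nat 1


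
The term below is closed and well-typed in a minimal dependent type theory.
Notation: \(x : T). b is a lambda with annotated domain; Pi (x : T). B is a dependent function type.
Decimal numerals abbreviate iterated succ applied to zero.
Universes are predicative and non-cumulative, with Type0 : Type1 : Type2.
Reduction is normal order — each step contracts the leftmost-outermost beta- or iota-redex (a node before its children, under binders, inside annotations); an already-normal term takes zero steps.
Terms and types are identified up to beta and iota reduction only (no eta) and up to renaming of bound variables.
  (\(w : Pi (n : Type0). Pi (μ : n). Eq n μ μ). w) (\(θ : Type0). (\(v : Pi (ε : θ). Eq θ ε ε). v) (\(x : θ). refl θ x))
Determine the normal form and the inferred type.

resulting normal form:
  \(w : Type0). \(n : w). refl w n
inferred type:
  Pi (w : Type0). Pi (n : w). Eq w n n
observation: reduction starts at a beta-redex, and 2 normal-order steps reach the normal form.


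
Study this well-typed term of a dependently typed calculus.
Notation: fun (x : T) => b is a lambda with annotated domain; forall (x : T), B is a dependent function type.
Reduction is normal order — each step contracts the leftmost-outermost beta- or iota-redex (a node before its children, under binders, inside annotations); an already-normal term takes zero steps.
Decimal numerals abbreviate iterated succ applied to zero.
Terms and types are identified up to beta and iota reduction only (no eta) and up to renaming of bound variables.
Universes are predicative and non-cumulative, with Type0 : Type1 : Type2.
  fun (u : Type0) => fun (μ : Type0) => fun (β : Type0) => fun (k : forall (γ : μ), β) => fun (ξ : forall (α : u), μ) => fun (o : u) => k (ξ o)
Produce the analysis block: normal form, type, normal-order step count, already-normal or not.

resulting normal form:
  fun (u : Type0) => fun (μ : Type0) => fun (β : Type0) => fun (k : forall (γ : μ), β) => fun (ξ : forall (α : u), μ) => fun (o : u) => k (ξ o)
inferred type:
  forall (u : Type0), forall (μ : Type0), forall (β : Type0), forall (k : forall (γ : μ), β), forall (ξ : forall (α : u), μ), forall (o : u), β
steps to reach normal form (normal order): 0
started in normal form: yes


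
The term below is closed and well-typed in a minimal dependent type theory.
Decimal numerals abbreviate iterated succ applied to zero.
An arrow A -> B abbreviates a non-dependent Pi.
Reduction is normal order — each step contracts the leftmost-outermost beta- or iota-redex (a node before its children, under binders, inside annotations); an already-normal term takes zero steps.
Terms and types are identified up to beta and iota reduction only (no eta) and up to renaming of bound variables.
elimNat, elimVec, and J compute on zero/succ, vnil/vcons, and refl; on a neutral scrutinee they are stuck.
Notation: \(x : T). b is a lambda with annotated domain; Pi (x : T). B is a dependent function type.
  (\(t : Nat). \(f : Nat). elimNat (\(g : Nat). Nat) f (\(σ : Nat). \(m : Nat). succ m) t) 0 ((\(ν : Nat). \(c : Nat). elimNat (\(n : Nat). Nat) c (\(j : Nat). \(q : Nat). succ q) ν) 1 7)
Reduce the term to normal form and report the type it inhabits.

reduced normal form:
  8
the term's type:
  Nat
observation: the term reaches its normal form after 9 normal-order steps.


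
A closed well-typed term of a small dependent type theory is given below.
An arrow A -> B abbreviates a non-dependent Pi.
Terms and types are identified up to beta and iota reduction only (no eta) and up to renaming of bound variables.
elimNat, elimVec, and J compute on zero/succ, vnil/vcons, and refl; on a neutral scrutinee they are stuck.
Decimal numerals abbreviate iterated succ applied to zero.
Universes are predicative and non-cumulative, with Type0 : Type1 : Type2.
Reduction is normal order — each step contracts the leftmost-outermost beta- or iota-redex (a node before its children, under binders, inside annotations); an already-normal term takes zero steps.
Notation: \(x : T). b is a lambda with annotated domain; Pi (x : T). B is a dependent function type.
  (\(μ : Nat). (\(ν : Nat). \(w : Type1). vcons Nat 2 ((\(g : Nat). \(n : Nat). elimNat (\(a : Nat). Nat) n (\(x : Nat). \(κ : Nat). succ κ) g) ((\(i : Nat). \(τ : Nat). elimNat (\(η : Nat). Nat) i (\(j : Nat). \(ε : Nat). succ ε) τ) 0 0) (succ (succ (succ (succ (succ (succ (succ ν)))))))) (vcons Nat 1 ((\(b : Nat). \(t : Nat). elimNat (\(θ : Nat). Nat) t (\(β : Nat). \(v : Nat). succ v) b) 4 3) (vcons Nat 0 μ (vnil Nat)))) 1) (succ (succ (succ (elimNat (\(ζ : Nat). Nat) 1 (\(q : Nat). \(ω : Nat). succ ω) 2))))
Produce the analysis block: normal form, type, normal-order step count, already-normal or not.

resulting normal form:
  \(μ : Type1). vcons Nat 2 8 (vcons Nat 1 7 (vcons Nat 0 6 (vnil Nat)))
the term's type:
  Type1 -> Vec Nat 3
reduction steps (normal order): 30
term was already normal: no
first redex: a beta-redex


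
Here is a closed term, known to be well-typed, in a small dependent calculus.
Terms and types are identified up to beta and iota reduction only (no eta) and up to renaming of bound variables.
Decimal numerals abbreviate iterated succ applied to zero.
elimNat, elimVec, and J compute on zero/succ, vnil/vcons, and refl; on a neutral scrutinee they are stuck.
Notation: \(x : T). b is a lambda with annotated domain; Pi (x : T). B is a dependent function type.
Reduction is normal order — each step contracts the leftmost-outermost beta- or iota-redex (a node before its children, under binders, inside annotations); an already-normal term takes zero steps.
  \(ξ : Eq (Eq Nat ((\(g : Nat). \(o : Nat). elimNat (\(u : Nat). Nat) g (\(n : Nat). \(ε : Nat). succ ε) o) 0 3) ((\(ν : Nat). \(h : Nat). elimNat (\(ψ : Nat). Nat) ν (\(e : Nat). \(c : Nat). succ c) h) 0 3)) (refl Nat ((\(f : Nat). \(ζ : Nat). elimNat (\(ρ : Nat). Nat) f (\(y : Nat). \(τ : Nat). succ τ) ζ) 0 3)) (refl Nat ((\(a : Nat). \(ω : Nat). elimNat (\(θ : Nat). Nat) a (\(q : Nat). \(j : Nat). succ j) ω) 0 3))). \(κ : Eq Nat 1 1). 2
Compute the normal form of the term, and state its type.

reduced normal form:
  \(ξ : Eq (Eq Nat 3 3) (refl Nat 3) (refl Nat 3)). \(g : Eq Nat 1 1). 2
inferred type:
  Pi (ξ : Eq (Eq Nat 3 3) (refl Nat 3) (refl Nat 3)). Pi (g : Eq Nat 1 1). Nat
observation: the leftmost-outermost redex is a beta-redex, and normalization takes 48 steps.


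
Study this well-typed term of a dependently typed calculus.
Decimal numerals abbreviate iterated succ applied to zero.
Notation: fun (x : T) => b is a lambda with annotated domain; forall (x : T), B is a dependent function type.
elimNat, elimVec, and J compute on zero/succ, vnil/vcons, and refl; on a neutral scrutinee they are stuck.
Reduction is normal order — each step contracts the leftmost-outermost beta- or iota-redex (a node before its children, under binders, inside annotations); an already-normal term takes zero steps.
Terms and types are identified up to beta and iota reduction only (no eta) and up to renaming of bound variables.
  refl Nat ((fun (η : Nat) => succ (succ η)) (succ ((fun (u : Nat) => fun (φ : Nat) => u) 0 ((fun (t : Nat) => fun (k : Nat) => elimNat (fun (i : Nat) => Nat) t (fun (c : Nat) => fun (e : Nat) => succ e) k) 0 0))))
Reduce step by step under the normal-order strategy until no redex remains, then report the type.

reduction (normal order):
  refl Nat ((fun (η : Nat) => succ (succ η)) (succ ((fun (u : Nat) => fun (φ : Nat) => u) 0 ((fun (t : Nat) => fun (k : Nat) => elimNat (fun (i : Nat) => Nat) t (fun (c : Nat) => fun (e : Nat) => succ e) k) 0 0))))
  ~> refl Nat (succ (succ (succ ((fun (η : Nat) => fun (u : Nat) => η) 0 ((fun (φ : Nat) => fun (t : Nat) => elimNat (fun (k : Nat) => Nat) φ (fun (i : Nat) => fun (c : Nat) => succ c) t) 0 0)))))
  ~> refl Nat (succ (succ (succ ((fun (η : Nat) => 0) ((fun (u : Nat) => fun (φ : Nat) => elimNat (fun (t : Nat) => Nat) u (fun (k : Nat) => fun (i : Nat) => succ i) φ) 0 0)))))
  ~> refl Nat 3
inferred type:
  Eq Nat 3 3


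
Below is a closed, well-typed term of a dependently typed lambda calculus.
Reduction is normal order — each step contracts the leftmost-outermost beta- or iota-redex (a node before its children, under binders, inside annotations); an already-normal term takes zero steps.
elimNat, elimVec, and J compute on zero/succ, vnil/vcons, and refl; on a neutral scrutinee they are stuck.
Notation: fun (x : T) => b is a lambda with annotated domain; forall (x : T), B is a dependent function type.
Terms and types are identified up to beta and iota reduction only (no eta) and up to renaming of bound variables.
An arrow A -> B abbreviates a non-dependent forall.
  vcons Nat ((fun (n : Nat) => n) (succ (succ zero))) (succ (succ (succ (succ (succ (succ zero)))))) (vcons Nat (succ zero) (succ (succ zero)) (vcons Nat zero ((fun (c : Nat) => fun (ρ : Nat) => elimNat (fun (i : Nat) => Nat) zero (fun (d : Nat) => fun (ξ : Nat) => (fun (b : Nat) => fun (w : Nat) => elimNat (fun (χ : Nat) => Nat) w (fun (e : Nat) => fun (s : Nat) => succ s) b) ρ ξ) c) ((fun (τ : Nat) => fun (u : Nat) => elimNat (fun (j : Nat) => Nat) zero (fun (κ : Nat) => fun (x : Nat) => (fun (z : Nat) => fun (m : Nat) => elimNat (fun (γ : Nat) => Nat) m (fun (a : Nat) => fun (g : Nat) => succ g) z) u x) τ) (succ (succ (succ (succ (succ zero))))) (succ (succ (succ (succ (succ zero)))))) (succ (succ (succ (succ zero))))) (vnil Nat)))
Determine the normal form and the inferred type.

reduced normal form:
  vcons Nat (succ (succ zero)) (succ (succ (succ (succ (succ (succ zero)))))) (vcons Nat (succ zero) (succ (succ zero)) (vcons Nat zero (succ (succ (succ (succ (succ (succ (succ (succ (succ (succ (succ (succ (succ (succ (succ (succ (succ (succ (succ (succ (succ (succ (succ (succ (succ (succ (succ (succ (succ (succ (succ (succ (succ (succ (succ (succ (succ (succ (succ (succ (succ (succ (succ (succ (succ (succ (succ (succ (succ (succ (succ (succ (succ (succ (succ (succ (succ (succ (succ (succ (succ (succ (succ (succ (succ (succ (succ (succ (succ (succ (succ (succ (succ (succ (succ (succ (succ (succ (succ (succ (succ (succ (succ (succ (succ (succ (succ (succ (succ (succ (succ (succ (succ (succ (succ (succ (succ (succ (succ (succ zero)))))))))))))))))))))))))))))))))))))))))))))))))))))))))))))))))))))))))))))))))))))))))))))))))))) (vnil Nat)))
the term's type:
  Vec Nat (succ (succ (succ zero)))
observation: 202 normal-order steps separate the term from its normal form.


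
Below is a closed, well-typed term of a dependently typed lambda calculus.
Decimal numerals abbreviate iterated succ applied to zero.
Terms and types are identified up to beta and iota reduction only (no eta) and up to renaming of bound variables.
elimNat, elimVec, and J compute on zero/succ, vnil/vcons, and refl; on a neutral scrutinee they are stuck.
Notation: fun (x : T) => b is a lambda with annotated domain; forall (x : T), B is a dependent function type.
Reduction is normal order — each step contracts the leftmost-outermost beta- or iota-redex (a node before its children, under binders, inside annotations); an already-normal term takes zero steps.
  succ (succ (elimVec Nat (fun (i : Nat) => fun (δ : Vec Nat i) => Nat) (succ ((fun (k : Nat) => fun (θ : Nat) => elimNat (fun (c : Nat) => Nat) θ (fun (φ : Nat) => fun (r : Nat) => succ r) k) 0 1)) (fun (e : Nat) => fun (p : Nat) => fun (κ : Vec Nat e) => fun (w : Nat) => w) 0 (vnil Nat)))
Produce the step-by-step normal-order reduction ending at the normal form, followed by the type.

normal-order reduction:
  succ (succ (elimVec Nat (fun (i : Nat) => fun (δ : Vec Nat i) => Nat) (succ ((fun (k : Nat) => fun (θ : Nat) => elimNat (fun (c : Nat) => Nat) θ (fun (φ : Nat) => fun (r : Nat) => succ r) k) 0 1)) (fun (e : Nat) => fun (p : Nat) => fun (κ : Vec Nat e) => fun (w : Nat) => w) 0 (vnil Nat)))
  ~> succ (succ (succ ((fun (i : Nat) => fun (δ : Nat) => elimNat (fun (k : Nat) => Nat) δ (fun (θ : Nat) => fun (c : Nat) => succ c) i) 0 1)))
  ~> succ (succ (succ ((fun (i : Nat) => elimNat (fun (δ : Nat) => Nat) i (fun (k : Nat) => fun (θ : Nat) => succ θ) 0) 1)))
  ~> succ (succ (succ (elimNat (fun (i : Nat) => Nat) 1 (fun (δ : Nat) => fun (k : Nat) => succ k) 0)))
  ~> 4
inferred type:
  Nat


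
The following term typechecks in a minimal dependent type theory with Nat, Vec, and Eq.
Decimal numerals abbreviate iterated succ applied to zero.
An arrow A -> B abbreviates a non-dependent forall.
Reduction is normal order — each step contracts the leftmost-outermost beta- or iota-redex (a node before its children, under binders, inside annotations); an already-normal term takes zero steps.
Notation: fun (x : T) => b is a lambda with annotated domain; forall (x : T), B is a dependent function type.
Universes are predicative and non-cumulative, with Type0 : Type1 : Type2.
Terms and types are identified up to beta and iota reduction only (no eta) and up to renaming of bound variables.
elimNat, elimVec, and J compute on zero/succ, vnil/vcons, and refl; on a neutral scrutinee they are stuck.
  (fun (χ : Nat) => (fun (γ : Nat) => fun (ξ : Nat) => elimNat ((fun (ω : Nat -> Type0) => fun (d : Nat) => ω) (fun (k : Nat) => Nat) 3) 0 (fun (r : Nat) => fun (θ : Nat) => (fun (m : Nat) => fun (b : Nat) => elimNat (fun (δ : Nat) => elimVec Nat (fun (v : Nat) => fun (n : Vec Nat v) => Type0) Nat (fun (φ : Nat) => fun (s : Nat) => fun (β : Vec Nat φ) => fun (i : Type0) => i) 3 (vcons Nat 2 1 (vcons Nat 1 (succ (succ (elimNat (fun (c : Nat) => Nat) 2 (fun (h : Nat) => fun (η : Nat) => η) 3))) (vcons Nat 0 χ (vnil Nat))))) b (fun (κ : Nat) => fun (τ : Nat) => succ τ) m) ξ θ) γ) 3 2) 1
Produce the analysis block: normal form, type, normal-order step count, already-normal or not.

resulting normal form:
  6
the term's type:
  Nat
steps to reach normal form (normal order): 40
term was already normal: no
first contracted redex: a beta-redex
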